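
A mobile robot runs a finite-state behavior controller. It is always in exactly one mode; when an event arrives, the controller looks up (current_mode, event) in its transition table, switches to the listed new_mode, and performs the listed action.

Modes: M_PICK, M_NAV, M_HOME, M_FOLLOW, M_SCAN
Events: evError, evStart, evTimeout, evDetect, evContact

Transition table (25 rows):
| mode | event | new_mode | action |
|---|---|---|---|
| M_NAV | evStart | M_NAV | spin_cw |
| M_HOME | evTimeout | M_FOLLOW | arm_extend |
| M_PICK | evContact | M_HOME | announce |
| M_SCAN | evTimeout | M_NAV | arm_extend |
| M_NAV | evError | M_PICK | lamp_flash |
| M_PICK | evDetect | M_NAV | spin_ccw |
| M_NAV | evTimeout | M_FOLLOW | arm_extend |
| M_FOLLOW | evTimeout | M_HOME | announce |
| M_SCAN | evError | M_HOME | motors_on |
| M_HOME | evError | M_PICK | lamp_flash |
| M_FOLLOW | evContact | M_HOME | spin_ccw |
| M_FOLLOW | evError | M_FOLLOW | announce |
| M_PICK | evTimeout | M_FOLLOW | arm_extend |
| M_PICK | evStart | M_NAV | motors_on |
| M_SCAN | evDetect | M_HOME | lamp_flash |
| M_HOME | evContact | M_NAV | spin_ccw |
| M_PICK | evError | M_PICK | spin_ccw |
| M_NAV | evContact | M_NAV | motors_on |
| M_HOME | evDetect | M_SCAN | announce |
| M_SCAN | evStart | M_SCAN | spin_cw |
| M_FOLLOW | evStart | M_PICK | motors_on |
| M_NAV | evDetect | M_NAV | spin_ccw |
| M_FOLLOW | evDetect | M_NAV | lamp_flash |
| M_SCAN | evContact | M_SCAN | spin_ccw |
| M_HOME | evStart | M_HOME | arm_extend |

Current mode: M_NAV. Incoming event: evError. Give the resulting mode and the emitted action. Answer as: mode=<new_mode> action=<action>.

current mode = M_NAV; filter table to that mode:
  (M_NAV, evStart) → (M_NAV, spin_cw)
  (M_NAV, evError) → (M_PICK, lamp_flash)  ← event matches
  (M_NAV, evTimeout) → (M_FOLLOW, arm_extend)
  (M_NAV, evContact) → (M_NAV, motors_on)
  (M_NAV, evDetect) → (M_NAV, spin_ccw)
event = evError selects (M_PICK, lamp_flash)

mode=M_PICK action=lamp_flash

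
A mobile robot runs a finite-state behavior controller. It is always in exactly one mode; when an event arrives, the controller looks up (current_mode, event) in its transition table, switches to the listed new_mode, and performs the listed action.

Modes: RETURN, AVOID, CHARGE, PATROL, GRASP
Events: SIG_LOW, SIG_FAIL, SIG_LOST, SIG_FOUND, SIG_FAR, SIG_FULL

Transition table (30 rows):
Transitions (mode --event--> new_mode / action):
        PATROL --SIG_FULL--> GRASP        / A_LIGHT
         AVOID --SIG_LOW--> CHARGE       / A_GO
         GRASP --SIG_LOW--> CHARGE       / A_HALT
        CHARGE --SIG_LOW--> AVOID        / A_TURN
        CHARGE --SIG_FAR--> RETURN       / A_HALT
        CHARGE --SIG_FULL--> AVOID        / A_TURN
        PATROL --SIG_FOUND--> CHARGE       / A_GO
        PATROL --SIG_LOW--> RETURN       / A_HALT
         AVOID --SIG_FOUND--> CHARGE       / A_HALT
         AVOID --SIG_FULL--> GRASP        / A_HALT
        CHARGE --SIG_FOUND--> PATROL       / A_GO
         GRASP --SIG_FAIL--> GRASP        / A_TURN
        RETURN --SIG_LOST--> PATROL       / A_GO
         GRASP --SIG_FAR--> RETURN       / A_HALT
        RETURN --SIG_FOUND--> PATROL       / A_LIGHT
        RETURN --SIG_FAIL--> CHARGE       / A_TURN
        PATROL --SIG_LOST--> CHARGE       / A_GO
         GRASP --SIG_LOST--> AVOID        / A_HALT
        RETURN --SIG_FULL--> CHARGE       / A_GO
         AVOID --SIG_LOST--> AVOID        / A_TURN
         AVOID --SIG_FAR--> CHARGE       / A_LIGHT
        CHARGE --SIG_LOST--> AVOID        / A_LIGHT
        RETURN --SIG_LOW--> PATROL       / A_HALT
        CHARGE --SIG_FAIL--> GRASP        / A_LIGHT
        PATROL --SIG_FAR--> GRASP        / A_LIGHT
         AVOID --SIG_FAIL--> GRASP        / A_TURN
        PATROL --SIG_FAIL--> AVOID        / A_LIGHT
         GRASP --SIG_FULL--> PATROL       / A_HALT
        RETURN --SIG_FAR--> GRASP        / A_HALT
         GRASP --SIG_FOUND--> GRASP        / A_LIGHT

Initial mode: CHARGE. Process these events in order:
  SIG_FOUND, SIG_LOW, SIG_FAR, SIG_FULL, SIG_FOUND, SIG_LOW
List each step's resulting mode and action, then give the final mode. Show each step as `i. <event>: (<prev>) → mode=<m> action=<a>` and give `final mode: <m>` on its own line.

final mode: AVOID

1. SIG_FOUND: (CHARGE) → mode=PATROL action=A_GO
2. SIG_LOW: (PATROL) → mode=RETURN action=A_HALT
3. SIG_FAR: (RETURN) → mode=GRASP action=A_HALT
4. SIG_FULL: (GRASP) → mode=PATROL action=A_HALT
5. SIG_FOUND: (PATROL) → mode=CHARGE action=A_GO
6. SIG_LOW: (CHARGE) → mode=AVOID action=A_TURN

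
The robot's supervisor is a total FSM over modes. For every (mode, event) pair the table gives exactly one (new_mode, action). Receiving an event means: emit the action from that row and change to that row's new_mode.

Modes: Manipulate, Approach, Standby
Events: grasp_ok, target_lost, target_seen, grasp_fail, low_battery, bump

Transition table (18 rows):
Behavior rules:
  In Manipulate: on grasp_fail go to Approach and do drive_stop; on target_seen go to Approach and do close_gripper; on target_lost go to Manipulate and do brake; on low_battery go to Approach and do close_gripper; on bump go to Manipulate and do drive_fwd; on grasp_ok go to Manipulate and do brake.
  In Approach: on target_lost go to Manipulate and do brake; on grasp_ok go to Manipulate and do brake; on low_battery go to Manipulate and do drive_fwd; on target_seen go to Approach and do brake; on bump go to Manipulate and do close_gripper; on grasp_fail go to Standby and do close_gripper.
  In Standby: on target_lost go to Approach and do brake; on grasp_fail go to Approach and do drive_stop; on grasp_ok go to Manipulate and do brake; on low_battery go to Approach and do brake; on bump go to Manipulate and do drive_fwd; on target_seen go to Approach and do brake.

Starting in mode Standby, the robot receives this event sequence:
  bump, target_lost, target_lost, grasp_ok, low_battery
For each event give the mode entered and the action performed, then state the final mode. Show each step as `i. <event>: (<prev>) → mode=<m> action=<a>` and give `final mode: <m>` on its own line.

final mode: Approach

1. bump: (Standby) → mode=Manipulate action=drive_fwd
2. target_lost: (Manipulate) → mode=Manipulate action=brake
3. target_lost: (Manipulate) → mode=Manipulate action=brake
4. grasp_ok: (Manipulate) → mode=Manipulate action=brake
5. low_battery: (Manipulate) → mode=Approach action=close_gripper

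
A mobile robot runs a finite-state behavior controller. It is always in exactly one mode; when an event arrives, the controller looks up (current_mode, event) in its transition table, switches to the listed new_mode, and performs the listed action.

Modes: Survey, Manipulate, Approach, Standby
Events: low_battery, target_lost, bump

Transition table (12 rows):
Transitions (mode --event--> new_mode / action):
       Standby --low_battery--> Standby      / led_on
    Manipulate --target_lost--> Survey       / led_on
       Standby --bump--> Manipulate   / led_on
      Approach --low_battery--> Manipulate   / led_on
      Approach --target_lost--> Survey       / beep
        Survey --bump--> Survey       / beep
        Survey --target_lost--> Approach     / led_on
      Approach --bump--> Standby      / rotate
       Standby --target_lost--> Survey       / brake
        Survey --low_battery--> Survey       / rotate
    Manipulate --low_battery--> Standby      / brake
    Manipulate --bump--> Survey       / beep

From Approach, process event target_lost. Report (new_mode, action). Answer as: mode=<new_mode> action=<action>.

mode=Survey action=beep

current mode = Approach; filter table to that mode:
  (Approach, low_battery) → (Manipulate, led_on)
  (Approach, target_lost) → (Survey, beep)  ← event matches
  (Approach, bump) → (Standby, rotate)
event = target_lost selects (Survey, beep)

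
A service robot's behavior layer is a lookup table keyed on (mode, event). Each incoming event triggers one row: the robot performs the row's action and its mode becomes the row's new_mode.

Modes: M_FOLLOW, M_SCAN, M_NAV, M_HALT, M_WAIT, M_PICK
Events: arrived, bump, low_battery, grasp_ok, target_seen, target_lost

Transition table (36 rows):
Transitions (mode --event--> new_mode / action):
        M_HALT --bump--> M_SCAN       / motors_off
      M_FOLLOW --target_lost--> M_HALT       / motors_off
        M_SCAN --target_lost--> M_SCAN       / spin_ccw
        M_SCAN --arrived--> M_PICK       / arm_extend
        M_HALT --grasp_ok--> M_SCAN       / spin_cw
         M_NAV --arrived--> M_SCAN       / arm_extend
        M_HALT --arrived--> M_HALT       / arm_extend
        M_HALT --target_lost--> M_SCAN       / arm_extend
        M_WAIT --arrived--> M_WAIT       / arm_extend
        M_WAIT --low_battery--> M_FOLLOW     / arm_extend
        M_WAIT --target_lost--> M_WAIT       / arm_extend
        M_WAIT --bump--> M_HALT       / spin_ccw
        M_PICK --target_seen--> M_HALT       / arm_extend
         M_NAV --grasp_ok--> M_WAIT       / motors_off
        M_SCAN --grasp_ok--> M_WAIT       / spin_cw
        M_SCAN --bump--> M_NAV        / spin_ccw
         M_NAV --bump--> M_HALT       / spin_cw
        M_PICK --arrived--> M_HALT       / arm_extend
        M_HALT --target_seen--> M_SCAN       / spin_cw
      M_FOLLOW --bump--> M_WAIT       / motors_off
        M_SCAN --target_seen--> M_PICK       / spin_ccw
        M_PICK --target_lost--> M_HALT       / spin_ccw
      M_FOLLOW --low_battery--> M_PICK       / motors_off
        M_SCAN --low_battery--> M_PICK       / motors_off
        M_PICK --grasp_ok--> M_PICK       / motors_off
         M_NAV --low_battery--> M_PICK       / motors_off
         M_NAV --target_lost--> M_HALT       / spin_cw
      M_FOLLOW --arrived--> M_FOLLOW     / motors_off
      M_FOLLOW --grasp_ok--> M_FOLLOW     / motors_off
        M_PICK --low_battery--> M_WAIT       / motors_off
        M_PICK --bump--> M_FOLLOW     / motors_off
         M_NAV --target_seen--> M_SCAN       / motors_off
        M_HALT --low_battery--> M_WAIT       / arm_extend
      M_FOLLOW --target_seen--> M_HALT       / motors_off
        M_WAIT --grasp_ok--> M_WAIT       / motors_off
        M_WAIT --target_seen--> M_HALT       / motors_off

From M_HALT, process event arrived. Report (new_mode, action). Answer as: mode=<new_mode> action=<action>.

mode=M_HALT action=arm_extend

current mode = M_HALT; filter table to that mode:
  (M_HALT, bump) → (M_SCAN, motors_off)
  (M_HALT, grasp_ok) → (M_SCAN, spin_cw)
  (M_HALT, arrived) → (M_HALT, arm_extend)  ← event matches
  (M_HALT, target_lost) → (M_SCAN, arm_extend)
  (M_HALT, target_seen) → (M_SCAN, spin_cw)
  (M_HALT, low_battery) → (M_WAIT, arm_extend)
event = arrived selects (M_HALT, arm_extend)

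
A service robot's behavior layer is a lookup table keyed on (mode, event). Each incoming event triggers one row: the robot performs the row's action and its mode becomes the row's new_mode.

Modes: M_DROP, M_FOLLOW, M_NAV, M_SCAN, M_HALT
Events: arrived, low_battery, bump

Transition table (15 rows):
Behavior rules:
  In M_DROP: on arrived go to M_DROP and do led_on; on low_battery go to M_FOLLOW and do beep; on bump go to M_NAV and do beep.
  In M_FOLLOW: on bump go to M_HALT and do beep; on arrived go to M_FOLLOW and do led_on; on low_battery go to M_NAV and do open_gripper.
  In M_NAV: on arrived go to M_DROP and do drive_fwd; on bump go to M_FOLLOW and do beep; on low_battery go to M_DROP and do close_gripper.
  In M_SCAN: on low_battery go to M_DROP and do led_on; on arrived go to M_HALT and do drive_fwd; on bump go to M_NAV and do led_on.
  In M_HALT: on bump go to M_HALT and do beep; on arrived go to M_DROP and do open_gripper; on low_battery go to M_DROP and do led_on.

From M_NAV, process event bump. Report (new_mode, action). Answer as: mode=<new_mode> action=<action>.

mode=M_FOLLOW action=beep

current mode = M_NAV; filter table to that mode:
  (M_NAV, arrived) → (M_DROP, drive_fwd)
  (M_NAV, bump) → (M_FOLLOW, beep)  ← event matches
  (M_NAV, low_battery) → (M_DROP, close_gripper)
event = bump selects (M_FOLLOW, beep)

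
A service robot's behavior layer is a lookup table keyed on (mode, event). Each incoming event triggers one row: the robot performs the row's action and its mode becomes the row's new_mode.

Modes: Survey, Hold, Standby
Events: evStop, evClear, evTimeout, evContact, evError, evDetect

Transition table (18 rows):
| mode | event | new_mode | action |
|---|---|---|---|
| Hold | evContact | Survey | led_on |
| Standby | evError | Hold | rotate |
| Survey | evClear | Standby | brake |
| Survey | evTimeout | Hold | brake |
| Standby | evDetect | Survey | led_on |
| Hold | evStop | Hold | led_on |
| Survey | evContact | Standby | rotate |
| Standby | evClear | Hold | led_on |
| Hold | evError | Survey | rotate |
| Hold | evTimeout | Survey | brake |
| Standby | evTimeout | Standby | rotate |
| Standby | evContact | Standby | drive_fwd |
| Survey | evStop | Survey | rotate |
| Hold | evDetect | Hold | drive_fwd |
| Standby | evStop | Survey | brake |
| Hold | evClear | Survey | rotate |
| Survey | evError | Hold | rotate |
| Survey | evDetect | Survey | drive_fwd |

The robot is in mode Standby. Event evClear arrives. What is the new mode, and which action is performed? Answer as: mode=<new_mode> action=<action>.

mode=Hold action=led_on

current mode = Standby; filter table to that mode:
  (Standby, evError) → (Hold, rotate)
  (Standby, evDetect) → (Survey, led_on)
  (Standby, evClear) → (Hold, led_on)  ← event matches
  (Standby, evTimeout) → (Standby, rotate)
  (Standby, evContact) → (Standby, drive_fwd)
  (Standby, evStop) → (Survey, brake)
event = evClear selects (Hold, led_on)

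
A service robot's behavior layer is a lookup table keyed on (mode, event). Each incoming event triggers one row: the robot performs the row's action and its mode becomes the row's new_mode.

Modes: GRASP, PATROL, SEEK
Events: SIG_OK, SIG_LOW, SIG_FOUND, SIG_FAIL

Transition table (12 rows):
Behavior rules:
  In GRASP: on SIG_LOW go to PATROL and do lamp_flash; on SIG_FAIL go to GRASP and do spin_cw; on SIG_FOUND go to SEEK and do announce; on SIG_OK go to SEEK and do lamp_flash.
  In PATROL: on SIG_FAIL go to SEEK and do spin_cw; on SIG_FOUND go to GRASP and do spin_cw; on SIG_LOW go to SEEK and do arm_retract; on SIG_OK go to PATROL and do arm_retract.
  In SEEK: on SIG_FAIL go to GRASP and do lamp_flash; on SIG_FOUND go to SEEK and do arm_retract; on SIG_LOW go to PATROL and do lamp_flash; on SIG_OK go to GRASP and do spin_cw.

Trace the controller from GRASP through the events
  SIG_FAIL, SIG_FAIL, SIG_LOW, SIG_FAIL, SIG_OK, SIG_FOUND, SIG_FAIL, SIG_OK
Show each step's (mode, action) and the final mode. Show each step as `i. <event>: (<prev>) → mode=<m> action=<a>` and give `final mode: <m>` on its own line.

1. SIG_FAIL: (GRASP) → mode=GRASP action=spin_cw
2. SIG_FAIL: (GRASP) → mode=GRASP action=spin_cw
3. SIG_LOW: (GRASP) → mode=PATROL action=lamp_flash
4. SIG_FAIL: (PATROL) → mode=SEEK action=spin_cw
5. SIG_OK: (SEEK) → mode=GRASP action=spin_cw
6. SIG_FOUND: (GRASP) → mode=SEEK action=announce
7. SIG_FAIL: (SEEK) → mode=GRASP action=lamp_flash
8. SIG_OK: (GRASP) → mode=SEEK action=lamp_flash

final mode: SEEK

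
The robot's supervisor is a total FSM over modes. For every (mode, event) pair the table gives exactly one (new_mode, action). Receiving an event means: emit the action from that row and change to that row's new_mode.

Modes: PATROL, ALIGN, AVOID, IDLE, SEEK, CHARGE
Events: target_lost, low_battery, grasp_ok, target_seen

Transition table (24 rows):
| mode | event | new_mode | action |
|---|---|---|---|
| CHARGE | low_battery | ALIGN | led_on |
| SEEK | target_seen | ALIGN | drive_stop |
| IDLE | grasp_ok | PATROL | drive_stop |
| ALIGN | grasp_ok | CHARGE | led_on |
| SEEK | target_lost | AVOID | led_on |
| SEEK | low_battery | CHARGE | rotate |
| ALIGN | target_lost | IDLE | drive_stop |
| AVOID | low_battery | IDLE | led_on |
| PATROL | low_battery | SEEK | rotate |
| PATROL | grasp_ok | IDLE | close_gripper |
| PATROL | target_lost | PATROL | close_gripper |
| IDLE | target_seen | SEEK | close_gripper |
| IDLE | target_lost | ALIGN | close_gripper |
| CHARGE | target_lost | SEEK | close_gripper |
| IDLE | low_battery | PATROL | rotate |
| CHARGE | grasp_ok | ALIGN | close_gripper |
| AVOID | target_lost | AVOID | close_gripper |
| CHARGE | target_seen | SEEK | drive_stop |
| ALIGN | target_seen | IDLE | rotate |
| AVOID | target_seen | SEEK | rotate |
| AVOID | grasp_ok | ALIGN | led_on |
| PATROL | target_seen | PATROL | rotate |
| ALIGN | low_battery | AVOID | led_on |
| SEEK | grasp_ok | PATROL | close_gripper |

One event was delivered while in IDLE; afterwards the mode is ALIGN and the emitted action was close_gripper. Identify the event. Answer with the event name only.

try target_lost: (IDLE, target_lost) → (ALIGN, close_gripper)  ← matches
try low_battery: (IDLE, low_battery) → (PATROL, rotate)
try grasp_ok: (IDLE, grasp_ok) → (PATROL, drive_stop)
try target_seen: (IDLE, target_seen) → (SEEK, close_gripper)

target_lost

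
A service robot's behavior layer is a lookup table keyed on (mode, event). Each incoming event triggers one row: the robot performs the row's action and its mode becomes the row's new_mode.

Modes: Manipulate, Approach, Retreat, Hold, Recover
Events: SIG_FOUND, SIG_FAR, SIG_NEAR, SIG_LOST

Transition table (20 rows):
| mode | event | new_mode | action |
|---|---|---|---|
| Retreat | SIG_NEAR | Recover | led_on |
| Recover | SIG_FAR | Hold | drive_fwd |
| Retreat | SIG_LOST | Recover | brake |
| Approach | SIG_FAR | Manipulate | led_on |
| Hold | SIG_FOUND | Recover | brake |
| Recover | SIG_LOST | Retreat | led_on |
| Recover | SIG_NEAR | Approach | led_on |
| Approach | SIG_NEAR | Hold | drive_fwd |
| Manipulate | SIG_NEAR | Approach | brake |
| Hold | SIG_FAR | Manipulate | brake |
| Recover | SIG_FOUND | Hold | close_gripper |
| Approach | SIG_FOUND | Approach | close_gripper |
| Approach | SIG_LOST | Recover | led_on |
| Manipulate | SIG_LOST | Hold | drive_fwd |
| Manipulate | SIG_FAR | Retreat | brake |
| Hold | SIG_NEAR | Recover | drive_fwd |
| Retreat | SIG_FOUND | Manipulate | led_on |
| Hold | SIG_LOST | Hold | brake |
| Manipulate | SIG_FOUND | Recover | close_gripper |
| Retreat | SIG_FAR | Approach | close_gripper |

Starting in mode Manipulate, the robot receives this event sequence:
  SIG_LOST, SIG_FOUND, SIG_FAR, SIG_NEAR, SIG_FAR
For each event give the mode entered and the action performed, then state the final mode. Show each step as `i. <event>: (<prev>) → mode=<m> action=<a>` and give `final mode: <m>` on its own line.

final mode: Hold

1. SIG_LOST: (Manipulate) → mode=Hold action=drive_fwd
2. SIG_FOUND: (Hold) → mode=Recover action=brake
3. SIG_FAR: (Recover) → mode=Hold action=drive_fwd
4. SIG_NEAR: (Hold) → mode=Recover action=drive_fwd
5. SIG_FAR: (Recover) → mode=Hold action=drive_fwd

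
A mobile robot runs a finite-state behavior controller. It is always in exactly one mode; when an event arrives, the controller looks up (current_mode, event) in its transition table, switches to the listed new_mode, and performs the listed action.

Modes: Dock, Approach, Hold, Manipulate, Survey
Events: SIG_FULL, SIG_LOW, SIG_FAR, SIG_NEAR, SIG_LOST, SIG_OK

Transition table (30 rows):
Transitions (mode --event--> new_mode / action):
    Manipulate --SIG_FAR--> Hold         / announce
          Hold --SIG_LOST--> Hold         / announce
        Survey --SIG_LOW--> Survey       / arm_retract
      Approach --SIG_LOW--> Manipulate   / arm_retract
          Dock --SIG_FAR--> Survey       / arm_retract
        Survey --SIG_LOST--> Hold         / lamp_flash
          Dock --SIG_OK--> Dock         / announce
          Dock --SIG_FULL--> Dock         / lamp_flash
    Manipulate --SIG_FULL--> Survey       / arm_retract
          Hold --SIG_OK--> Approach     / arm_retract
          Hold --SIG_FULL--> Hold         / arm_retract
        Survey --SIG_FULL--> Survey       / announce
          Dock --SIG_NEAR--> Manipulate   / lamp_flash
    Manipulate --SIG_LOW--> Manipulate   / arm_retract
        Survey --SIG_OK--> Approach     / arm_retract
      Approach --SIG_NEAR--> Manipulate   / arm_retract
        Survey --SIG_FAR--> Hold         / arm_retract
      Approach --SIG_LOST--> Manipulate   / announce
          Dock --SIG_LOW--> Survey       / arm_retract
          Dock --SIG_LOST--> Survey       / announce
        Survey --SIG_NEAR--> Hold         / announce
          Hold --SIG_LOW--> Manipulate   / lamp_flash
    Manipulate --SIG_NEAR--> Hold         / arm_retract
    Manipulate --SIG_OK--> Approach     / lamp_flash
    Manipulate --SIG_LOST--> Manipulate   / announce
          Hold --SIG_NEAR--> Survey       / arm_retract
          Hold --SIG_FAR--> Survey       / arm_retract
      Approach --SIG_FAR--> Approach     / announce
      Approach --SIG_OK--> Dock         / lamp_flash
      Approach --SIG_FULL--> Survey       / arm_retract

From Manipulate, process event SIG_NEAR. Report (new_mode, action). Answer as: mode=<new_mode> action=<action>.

mode=Hold action=arm_retract

current mode = Manipulate; filter table to that mode:
  (Manipulate, SIG_FAR) → (Hold, announce)
  (Manipulate, SIG_FULL) → (Survey, arm_retract)
  (Manipulate, SIG_LOW) → (Manipulate, arm_retract)
  (Manipulate, SIG_NEAR) → (Hold, arm_retract)  ← event matches
  (Manipulate, SIG_OK) → (Approach, lamp_flash)
  (Manipulate, SIG_LOST) → (Manipulate, announce)
event = SIG_NEAR selects (Hold, arm_retract)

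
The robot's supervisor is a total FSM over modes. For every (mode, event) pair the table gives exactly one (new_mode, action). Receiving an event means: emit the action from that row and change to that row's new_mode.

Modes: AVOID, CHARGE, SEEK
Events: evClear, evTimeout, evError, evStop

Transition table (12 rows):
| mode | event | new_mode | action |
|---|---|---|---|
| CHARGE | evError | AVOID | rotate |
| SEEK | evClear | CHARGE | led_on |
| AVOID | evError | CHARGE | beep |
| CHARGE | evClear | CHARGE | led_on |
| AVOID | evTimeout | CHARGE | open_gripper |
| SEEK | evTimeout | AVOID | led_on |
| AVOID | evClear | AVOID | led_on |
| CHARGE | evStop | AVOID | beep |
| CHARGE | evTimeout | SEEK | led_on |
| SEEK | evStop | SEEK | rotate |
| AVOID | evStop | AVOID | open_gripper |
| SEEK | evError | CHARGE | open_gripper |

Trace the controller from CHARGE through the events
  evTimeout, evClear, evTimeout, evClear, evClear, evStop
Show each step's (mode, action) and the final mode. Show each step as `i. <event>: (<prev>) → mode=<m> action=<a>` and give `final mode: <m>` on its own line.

final mode: AVOID

1. evTimeout: (CHARGE) → mode=SEEK action=led_on
2. evClear: (SEEK) → mode=CHARGE action=led_on
3. evTimeout: (CHARGE) → mode=SEEK action=led_on
4. evClear: (SEEK) → mode=CHARGE action=led_on
5. evClear: (CHARGE) → mode=CHARGE action=led_on
6. evStop: (CHARGE) → mode=AVOID action=beep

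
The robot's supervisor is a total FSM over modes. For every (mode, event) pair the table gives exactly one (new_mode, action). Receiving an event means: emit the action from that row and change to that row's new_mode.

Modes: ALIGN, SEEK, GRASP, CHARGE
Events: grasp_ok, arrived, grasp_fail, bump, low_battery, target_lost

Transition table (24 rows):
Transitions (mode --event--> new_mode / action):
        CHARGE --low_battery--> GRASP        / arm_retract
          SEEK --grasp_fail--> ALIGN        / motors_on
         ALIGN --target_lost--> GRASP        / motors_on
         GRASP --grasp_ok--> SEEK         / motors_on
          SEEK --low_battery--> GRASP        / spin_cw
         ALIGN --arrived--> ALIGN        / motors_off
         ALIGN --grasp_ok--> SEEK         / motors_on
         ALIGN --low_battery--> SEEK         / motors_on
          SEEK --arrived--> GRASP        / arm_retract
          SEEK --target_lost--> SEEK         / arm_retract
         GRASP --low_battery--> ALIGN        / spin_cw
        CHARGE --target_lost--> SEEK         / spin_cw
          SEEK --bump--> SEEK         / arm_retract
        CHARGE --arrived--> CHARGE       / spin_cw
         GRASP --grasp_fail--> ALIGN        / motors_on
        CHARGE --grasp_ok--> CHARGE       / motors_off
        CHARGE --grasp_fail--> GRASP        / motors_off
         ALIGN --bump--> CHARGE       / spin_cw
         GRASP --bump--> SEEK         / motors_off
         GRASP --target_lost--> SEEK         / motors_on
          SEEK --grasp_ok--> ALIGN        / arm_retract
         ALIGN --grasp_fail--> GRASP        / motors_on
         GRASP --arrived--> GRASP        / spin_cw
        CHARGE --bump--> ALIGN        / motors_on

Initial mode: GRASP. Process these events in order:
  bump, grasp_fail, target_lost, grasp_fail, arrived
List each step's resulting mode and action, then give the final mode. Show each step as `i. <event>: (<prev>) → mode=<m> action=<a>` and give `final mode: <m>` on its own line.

final mode: ALIGN

1. bump: (GRASP) → mode=SEEK action=motors_off
2. grasp_fail: (SEEK) → mode=ALIGN action=motors_on
3. target_lost: (ALIGN) → mode=GRASP action=motors_on
4. grasp_fail: (GRASP) → mode=ALIGN action=motors_on
5. arrived: (ALIGN) → mode=ALIGN action=motors_off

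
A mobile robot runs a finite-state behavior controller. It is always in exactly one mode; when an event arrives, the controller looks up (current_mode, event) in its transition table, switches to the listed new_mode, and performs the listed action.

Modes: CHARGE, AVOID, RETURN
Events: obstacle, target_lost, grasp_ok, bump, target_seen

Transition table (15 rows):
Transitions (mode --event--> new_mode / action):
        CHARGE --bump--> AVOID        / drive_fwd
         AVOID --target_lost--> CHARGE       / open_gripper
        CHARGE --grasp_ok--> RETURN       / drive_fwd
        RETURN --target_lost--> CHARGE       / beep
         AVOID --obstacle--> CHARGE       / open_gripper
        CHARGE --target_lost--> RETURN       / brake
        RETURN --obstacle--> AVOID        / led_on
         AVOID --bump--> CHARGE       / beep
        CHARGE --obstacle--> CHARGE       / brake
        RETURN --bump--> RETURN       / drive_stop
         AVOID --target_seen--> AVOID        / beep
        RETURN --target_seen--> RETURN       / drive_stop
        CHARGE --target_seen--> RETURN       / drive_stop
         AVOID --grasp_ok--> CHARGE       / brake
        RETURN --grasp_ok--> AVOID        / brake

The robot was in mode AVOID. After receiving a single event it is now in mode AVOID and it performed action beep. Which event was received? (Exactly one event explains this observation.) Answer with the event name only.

target_seen

try obstacle: (AVOID, obstacle) → (CHARGE, open_gripper)
try target_lost: (AVOID, target_lost) → (CHARGE, open_gripper)
try grasp_ok: (AVOID, grasp_ok) → (CHARGE, brake)
try bump: (AVOID, bump) → (CHARGE, beep)
try target_seen: (AVOID, target_seen) → (AVOID, beep)  ← matches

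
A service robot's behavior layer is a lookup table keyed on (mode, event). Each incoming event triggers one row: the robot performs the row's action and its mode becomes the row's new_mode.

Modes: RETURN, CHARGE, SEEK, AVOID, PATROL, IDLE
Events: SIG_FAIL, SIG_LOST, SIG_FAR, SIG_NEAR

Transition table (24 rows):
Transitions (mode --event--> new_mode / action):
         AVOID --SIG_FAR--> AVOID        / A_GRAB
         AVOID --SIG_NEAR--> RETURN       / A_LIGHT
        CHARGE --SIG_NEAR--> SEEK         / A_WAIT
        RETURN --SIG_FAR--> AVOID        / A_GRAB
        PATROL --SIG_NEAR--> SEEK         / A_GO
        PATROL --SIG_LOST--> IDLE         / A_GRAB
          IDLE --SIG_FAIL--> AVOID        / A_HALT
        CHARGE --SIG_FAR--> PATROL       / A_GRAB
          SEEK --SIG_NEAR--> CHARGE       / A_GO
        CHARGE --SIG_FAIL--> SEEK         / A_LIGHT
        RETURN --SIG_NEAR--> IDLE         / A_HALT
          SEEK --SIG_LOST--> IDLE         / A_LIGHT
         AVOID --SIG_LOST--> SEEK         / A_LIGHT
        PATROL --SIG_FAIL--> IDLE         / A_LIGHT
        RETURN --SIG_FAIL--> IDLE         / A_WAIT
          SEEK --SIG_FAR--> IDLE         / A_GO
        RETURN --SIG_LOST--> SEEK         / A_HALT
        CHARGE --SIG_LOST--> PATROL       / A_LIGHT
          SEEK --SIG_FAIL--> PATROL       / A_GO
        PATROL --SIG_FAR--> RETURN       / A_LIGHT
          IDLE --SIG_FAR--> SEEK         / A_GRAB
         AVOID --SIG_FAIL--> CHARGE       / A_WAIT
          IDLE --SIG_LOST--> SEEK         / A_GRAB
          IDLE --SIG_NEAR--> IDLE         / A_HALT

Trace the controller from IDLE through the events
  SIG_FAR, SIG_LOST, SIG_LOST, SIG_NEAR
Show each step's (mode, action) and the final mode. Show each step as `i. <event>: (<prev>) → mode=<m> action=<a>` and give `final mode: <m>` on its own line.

final mode: CHARGE

1. SIG_FAR: (IDLE) → mode=SEEK action=A_GRAB
2. SIG_LOST: (SEEK) → mode=IDLE action=A_LIGHT
3. SIG_LOST: (IDLE) → mode=SEEK action=A_GRAB
4. SIG_NEAR: (SEEK) → mode=CHARGE action=A_GO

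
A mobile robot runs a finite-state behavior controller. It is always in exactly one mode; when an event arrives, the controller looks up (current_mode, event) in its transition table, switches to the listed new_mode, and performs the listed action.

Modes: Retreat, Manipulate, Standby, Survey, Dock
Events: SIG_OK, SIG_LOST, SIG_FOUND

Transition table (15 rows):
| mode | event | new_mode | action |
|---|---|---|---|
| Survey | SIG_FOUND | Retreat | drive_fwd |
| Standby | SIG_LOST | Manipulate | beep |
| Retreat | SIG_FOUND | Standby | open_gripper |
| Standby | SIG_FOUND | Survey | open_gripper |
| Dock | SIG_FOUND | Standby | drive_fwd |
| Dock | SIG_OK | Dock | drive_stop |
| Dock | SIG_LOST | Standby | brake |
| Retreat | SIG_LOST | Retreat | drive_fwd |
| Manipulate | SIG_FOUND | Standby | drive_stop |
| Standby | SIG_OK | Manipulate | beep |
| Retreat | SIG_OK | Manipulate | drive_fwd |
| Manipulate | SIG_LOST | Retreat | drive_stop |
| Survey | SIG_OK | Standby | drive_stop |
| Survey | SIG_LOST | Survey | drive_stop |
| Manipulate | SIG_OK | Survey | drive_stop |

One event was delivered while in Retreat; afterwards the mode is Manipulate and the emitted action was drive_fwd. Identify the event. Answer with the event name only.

try SIG_OK: (Retreat, SIG_OK) → (Manipulate, drive_fwd)  ← matches
try SIG_LOST: (Retreat, SIG_LOST) → (Retreat, drive_fwd)
try SIG_FOUND: (Retreat, SIG_FOUND) → (Standby, open_gripper)

SIG_OK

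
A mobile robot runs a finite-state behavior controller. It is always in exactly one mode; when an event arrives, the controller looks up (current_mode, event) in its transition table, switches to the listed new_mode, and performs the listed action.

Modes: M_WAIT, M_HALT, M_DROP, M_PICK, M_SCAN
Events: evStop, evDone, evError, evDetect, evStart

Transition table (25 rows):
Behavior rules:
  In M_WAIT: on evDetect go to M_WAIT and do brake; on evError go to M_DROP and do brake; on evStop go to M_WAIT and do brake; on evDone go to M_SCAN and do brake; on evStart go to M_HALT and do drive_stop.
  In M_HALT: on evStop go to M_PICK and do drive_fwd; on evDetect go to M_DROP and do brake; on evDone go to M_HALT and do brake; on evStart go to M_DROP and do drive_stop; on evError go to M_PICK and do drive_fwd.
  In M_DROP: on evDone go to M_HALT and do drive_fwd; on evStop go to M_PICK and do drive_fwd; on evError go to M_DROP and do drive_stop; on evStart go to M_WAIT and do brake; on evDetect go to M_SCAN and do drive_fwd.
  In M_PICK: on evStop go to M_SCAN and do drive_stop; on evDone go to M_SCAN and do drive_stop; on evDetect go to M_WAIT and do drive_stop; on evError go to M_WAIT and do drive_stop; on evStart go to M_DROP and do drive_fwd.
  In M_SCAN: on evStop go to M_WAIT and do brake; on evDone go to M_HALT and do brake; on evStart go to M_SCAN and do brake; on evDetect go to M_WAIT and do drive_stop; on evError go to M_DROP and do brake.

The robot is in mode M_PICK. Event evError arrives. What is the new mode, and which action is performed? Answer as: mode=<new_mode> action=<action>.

current mode = M_PICK; filter table to that mode:
  (M_PICK, evStop) → (M_SCAN, drive_stop)
  (M_PICK, evDone) → (M_SCAN, drive_stop)
  (M_PICK, evDetect) → (M_WAIT, drive_stop)
  (M_PICK, evError) → (M_WAIT, drive_stop)  ← event matches
  (M_PICK, evStart) → (M_DROP, drive_fwd)
event = evError selects (M_WAIT, drive_stop)

mode=M_WAIT action=drive_stop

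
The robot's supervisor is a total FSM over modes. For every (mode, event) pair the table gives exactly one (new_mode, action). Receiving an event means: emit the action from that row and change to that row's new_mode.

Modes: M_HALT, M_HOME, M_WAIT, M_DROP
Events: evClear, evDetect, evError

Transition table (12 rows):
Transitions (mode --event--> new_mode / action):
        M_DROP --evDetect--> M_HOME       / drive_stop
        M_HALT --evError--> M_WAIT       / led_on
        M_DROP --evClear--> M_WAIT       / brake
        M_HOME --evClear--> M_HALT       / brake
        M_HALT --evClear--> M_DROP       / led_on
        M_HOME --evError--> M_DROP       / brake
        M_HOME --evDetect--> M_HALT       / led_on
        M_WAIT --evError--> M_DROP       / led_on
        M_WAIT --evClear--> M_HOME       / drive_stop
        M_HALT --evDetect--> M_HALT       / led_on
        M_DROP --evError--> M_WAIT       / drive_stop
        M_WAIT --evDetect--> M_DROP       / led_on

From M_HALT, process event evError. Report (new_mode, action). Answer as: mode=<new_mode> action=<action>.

mode=M_WAIT action=led_on

current mode = M_HALT; filter table to that mode:
  (M_HALT, evError) → (M_WAIT, led_on)  ← event matches
  (M_HALT, evClear) → (M_DROP, led_on)
  (M_HALT, evDetect) → (M_HALT, led_on)
event = evError selects (M_WAIT, led_on)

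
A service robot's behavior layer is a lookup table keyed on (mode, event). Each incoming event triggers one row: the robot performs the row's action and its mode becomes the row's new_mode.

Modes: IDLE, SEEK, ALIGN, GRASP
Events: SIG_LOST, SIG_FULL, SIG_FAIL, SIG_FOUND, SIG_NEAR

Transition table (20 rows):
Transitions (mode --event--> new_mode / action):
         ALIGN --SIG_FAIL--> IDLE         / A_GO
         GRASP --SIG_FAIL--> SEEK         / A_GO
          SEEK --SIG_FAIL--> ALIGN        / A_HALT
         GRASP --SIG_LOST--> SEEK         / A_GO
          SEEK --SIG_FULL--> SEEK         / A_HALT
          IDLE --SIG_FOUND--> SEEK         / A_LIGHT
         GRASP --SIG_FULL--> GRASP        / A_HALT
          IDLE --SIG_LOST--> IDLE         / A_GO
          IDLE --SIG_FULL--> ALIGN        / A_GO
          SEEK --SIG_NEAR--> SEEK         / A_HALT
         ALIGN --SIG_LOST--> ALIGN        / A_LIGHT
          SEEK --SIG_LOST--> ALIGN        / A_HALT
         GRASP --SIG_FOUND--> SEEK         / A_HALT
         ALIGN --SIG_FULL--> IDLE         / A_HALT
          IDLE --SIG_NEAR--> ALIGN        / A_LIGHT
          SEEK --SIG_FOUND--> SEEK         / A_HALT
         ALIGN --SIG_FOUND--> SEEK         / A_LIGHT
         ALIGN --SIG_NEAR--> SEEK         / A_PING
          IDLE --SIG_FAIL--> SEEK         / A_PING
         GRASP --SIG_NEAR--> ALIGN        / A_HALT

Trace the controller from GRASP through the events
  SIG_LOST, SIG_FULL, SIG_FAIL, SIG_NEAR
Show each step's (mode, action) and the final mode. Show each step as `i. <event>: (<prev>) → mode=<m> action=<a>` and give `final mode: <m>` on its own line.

1. SIG_LOST: (GRASP) → mode=SEEK action=A_GO
2. SIG_FULL: (SEEK) → mode=SEEK action=A_HALT
3. SIG_FAIL: (SEEK) → mode=ALIGN action=A_HALT
4. SIG_NEAR: (ALIGN) → mode=SEEK action=A_PING

final mode: SEEK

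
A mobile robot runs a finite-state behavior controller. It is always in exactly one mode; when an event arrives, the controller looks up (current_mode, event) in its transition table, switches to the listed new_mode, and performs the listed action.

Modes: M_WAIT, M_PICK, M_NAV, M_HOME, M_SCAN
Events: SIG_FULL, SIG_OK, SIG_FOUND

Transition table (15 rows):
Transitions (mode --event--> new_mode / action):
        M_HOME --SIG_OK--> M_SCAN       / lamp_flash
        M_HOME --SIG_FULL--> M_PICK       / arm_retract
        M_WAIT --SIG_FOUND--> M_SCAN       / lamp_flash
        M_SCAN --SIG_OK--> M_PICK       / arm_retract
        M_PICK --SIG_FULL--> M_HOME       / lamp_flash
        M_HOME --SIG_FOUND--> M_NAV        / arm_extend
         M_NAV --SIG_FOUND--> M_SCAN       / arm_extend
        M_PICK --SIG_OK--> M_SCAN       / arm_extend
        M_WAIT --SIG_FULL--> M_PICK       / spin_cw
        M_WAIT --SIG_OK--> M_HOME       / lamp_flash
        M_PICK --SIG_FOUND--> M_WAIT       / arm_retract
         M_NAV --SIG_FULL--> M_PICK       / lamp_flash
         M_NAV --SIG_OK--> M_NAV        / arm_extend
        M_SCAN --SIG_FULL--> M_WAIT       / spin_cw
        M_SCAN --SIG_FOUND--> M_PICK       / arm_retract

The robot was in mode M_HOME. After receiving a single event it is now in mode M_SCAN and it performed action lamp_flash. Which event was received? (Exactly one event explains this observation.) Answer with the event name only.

SIG_OK

try SIG_FULL: (M_HOME, SIG_FULL) → (M_PICK, arm_retract)
try SIG_OK: (M_HOME, SIG_OK) → (M_SCAN, lamp_flash)  ← matches
try SIG_FOUND: (M_HOME, SIG_FOUND) → (M_NAV, arm_extend)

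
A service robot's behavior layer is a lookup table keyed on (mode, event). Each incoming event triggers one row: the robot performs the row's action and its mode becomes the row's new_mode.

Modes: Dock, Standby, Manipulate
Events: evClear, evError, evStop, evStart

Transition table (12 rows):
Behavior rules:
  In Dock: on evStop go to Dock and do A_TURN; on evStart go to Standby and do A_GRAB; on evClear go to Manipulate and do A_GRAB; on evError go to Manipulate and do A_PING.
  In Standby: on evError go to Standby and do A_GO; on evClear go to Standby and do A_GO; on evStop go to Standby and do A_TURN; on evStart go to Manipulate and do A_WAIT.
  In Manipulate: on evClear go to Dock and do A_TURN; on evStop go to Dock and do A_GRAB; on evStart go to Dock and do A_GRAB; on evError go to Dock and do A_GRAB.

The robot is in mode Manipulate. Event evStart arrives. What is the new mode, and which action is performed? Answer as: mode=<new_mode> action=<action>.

current mode = Manipulate; filter table to that mode:
  (Manipulate, evClear) → (Dock, A_TURN)
  (Manipulate, evStop) → (Dock, A_GRAB)
  (Manipulate, evStart) → (Dock, A_GRAB)  ← event matches
  (Manipulate, evError) → (Dock, A_GRAB)
event = evStart selects (Dock, A_GRAB)

mode=Dock action=A_GRAB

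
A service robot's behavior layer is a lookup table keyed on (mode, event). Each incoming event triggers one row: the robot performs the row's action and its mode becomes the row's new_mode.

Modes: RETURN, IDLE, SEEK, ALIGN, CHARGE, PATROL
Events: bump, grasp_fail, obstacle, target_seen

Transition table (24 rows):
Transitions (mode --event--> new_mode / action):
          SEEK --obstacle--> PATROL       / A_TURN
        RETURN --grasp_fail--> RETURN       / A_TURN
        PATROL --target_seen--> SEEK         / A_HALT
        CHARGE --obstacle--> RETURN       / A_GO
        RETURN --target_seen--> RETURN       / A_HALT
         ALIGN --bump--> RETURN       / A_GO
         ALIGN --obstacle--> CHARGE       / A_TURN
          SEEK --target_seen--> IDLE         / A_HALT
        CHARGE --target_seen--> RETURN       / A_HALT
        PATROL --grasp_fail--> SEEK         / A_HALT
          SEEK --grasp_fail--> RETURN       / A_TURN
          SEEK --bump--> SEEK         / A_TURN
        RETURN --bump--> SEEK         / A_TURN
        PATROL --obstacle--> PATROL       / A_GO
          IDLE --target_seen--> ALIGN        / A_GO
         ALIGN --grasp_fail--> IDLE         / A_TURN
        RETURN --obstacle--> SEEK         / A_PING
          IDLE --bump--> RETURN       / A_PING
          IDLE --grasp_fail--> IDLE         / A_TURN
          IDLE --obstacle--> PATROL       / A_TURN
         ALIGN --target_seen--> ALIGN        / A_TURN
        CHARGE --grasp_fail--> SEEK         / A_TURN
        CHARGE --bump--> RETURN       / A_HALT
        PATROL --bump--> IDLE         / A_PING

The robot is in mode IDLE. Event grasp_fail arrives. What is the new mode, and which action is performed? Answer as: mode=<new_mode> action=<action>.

current mode = IDLE; filter table to that mode:
  (IDLE, target_seen) → (ALIGN, A_GO)
  (IDLE, bump) → (RETURN, A_PING)
  (IDLE, grasp_fail) → (IDLE, A_TURN)  ← event matches
  (IDLE, obstacle) → (PATROL, A_TURN)
event = grasp_fail selects (IDLE, A_TURN)

mode=IDLE action=A_TURN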